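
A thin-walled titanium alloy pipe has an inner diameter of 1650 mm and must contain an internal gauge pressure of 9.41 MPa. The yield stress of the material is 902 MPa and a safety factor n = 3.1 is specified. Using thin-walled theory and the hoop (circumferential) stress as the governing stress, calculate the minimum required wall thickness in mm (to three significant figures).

t = 26.7 mm

σ_allow = 902/3.1 = 291.0 MPa.
Hoop stress σ_h = pD/(2t), so t = pD/(2σ_allow) = 9.41×1650/(2×291.0) = 26.68 mm.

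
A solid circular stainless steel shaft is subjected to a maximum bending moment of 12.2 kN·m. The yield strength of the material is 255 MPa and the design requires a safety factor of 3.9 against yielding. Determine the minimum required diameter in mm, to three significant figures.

σ_allow = 255/3.9 = 65.38 MPa.
For a solid circular section σ = 32M/(πd³), so d³ = 32M/(π σ_allow) = 32×1.2200×10^7/(π×65.38) = 1.901×10^6 mm³.
d = 123.9 mm.

d = 124 mm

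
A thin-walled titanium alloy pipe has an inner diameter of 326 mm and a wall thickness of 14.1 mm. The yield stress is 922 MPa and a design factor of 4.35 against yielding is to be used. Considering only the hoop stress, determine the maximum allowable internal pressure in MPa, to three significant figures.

σ_allow = 922/4.35 = 212.0 MPa.
σ_h = pD/(2t) → p_allow = 2σ_allow t/D = 2×212.0×14.1/326 = 18.33 MPa.

p_allow = 18.3 MPa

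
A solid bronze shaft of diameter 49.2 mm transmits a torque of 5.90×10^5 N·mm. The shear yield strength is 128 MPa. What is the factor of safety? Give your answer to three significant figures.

τ = 16T/(πd³) = 16×590000/(π×49.2³) = 25.23 MPa.
n = τ_limit/τ = 128/25.23 = 5.073.

n = 5.07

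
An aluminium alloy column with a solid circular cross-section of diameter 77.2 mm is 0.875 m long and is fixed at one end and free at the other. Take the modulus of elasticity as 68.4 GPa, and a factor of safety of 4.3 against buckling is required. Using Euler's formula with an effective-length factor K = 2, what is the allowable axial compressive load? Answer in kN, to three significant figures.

I = πd⁴/64 = π×77.2⁴/64 = 1.744×10^6 mm⁴.
Effective length L_e = KL = 2×0.875 m = 1750 mm.
Euler critical load P_cr = π²EI/L_e² = π²×68400×1.744×10^6/1750² = 384300 N.
P_allow = P_cr/n = 384300/4.3 = 89380 N.

P_allow = 89.4 kN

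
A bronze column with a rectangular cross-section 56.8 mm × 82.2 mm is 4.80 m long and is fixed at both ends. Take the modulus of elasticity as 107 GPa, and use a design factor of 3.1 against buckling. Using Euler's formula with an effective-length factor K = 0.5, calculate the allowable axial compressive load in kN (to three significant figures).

Buckling occurs about the weak axis: I_min = h·b³/12 = 82.2×56.8³/12 = 1.255×10^6 mm⁴ (b = 56.8 mm is the smaller dimension).
Effective length L_e = KL = 0.5×4.80 m = 2400 mm.
Euler critical load P_cr = π²EI/L_e² = π²×107000×1.255×10^6/2400² = 230100 N.
P_allow = P_cr/n = 230100/3.1 = 74240 N.

P_allow = 74.2 kN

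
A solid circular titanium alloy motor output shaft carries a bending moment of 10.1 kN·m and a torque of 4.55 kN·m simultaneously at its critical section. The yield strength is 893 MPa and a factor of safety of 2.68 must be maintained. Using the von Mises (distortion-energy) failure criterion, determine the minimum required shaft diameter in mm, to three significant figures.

d = 69.2 mm

σ_allow = σ_y/n = 893/2.68 = 333.2 MPa.
For a solid shaft σ_b = 32M/(πd³) and τ = 16T/(πd³), so the von Mises stress is σ' = (16/πd³)·√(4M²+3T²).
√(4M²+3T²) = √(4×(1.010×10^7)² + 3×(4.550×10^6)²) = 2.168×10^7 N·mm.
d³ = 16×2.168×10^7/(π×333.2) = 331400 mm³.
d = 69.20 mm.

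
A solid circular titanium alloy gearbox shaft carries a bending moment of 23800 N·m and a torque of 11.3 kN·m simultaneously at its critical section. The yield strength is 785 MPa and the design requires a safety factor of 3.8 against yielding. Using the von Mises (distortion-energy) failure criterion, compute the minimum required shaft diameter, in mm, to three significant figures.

σ_allow = σ_y/n = 785/3.8 = 206.6 MPa.
For a solid shaft σ_b = 32M/(πd³) and τ = 16T/(πd³), so the von Mises stress is σ' = (16/πd³)·√(4M²+3T²).
√(4M²+3T²) = √(4×(2.380×10^7)² + 3×(1.130×10^7)²) = 5.147×10^7 N·mm.
d³ = 16×5.147×10^7/(π×206.6) = 1.269×10^6 mm³.
d = 108.3 mm.

d = 108 mm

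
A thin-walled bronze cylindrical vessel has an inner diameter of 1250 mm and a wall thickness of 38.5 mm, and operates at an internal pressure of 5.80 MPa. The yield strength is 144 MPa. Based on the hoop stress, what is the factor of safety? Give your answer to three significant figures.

σ_h = pD/(2t) = 5.80×1250/(2×38.5) = 94.16 MPa.
n = 144/94.16 = 1.529.

n = 1.53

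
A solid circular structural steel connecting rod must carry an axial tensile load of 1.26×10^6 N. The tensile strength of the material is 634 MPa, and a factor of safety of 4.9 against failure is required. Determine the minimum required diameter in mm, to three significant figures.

d = 111 mm

Allowable stress σ_allow = 634/4.9 = 129.4 MPa.
Required area A = F/σ_allow = 1260000/129.4 = 9738 mm².
A = πd²/4 → d = √(4A/π) = 111.4 mm.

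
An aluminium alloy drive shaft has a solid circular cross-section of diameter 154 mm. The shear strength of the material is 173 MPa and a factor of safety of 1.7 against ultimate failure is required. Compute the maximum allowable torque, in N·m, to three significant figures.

T_allow = 73000 N·m

τ_allow = 173/1.7 = 101.8 MPa.
For a solid shaft T_allow = τ_allow·πd³/16; πd³/16 = π×154³/16 = 717100 mm³.
T_allow = 101.8×717100 = 7.298×10^7 N·mm = 72980 N·m.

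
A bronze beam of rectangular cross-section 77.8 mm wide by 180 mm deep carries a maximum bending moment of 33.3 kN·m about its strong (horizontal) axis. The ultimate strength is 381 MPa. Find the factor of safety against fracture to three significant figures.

n = 4.81

Section modulus S = bh²/6 = 77.8×180²/6 = 420100 mm³.
σ = M/S = 3.3300×10^7/420100 = 79.26 MPa.
n = 381/79.26 = 4.807.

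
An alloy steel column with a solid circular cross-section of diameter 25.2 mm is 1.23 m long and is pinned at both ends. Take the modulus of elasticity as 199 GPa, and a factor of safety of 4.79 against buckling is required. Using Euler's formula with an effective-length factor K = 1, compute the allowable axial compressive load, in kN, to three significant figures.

P_allow = 5.37 kN

I = πd⁴/64 = π×25.2⁴/64 = 19800 mm⁴.
Effective length L_e = KL = 1×1.23 m = 1230 mm.
Euler critical load P_cr = π²EI/L_e² = π²×199000×19800/1230² = 25700 N.
P_allow = P_cr/n = 25700/4.79 = 5365 N.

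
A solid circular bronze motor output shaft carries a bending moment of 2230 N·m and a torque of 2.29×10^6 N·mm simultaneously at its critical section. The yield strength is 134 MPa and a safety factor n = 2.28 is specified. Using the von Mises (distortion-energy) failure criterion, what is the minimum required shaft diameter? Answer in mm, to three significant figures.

σ_allow = σ_y/n = 134/2.28 = 58.77 MPa.
For a solid shaft σ_b = 32M/(πd³) and τ = 16T/(πd³), so the von Mises stress is σ' = (16/πd³)·√(4M²+3T²).
√(4M²+3T²) = √(4×(2.230×10^6)² + 3×(2.290×10^6)²) = 5.969×10^6 N·mm.
d³ = 16×5.969×10^6/(π×58.77) = 517200 mm³.
d = 80.27 mm.

d = 80.3 mm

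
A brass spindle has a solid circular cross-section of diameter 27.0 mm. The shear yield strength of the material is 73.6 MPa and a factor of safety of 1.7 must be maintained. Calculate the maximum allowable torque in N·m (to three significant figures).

τ_allow = 73.6/1.7 = 43.29 MPa.
For a solid shaft T_allow = τ_allow·πd³/16; πd³/16 = π×27.0³/16 = 3865 mm³.
T_allow = 43.29×3865 = 167300 N·mm = 167.3 N·m.

T_allow = 167 N·m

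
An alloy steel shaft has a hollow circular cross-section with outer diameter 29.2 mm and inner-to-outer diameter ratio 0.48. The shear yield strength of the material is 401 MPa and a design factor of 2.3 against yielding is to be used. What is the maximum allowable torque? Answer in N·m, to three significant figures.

τ_allow = 401/2.3 = 174.3 MPa.
For a hollow shaft T_allow = τ_allow·πd_o³(1−k⁴)/16 with 1−k⁴ = 0.9469, so πd_o³(1−k⁴)/16 = 4629 mm³.
T_allow = 174.3×4629 = 807100 N·mm = 807.1 N·m.

T_allow = 807 N·m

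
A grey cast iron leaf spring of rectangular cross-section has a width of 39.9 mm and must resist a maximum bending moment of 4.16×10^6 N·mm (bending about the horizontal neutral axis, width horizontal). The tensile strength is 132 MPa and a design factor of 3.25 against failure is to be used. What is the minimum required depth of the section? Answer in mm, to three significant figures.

h = 124 mm

σ_allow = 132/3.25 = 40.62 MPa.
For a rectangular section σ = 6M/(bh²), so h² = 6M/(b σ_allow) = 6×4160000/(39.9×40.62) = 15400 mm².
h = 124.1 mm.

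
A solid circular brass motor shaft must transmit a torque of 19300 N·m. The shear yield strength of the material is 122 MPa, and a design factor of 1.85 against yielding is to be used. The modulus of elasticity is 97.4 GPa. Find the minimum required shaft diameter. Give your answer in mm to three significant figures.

Allowable shear stress τ_allow = 122/1.85 = 65.95 MPa.
For a solid shaft τ = 16T/(πd³), so d³ = 16T/(π τ_allow) = 16×1.9300×10^7/(π×65.95) = 1.491×10^6 mm³.
d = (1.491×10^6)^(1/3) = 114.2 mm.

d = 114 mm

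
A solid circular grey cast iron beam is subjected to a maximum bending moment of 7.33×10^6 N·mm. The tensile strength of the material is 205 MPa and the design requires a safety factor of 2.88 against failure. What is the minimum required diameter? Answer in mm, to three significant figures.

d = 102 mm

σ_allow = 205/2.88 = 71.18 MPa.
For a solid circular section σ = 32M/(πd³), so d³ = 32M/(π σ_allow) = 32×7330000/(π×71.18) = 1.049×10^6 mm³.
d = 101.6 mm.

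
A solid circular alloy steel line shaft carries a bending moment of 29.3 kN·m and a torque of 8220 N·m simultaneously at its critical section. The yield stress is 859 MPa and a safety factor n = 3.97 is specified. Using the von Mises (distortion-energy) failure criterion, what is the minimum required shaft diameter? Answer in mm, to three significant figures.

σ_allow = σ_y/n = 859/3.97 = 216.4 MPa.
For a solid shaft σ_b = 32M/(πd³) and τ = 16T/(πd³), so the von Mises stress is σ' = (16/πd³)·√(4M²+3T²).
√(4M²+3T²) = √(4×(2.930×10^7)² + 3×(8.220×10^6)²) = 6.030×10^7 N·mm.
d³ = 16×6.030×10^7/(π×216.4) = 1.419×10^6 mm³.
d = 112.4 mm.

d = 112 mm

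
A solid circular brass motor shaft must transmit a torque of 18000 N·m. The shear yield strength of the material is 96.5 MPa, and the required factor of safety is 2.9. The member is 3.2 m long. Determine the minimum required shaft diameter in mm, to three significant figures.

d = 140 mm

Allowable shear stress τ_allow = 96.5/2.9 = 33.28 MPa.
For a solid shaft τ = 16T/(πd³), so d³ = 16T/(π τ_allow) = 16×1.8000×10^7/(π×33.28) = 2.755×10^6 mm³.
d = (2.755×10^6)^(1/3) = 140.2 mm.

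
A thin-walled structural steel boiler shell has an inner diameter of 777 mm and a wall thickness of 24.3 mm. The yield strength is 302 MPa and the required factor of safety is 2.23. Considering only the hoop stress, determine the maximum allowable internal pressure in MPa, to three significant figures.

σ_allow = 302/2.23 = 135.4 MPa.
σ_h = pD/(2t) → p_allow = 2σ_allow t/D = 2×135.4×24.3/777 = 8.471 MPa.

p_allow = 8.47 MPa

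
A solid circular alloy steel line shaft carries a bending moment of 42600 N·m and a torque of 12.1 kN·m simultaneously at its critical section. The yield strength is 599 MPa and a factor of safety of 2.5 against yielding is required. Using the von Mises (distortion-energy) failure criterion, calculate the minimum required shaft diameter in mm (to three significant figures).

d = 123 mm

σ_allow = σ_y/n = 599/2.5 = 239.6 MPa.
For a solid shaft σ_b = 32M/(πd³) and τ = 16T/(πd³), so the von Mises stress is σ' = (16/πd³)·√(4M²+3T²).
√(4M²+3T²) = √(4×(4.260×10^7)² + 3×(1.210×10^7)²) = 8.774×10^7 N·mm.
d³ = 16×8.774×10^7/(π×239.6) = 1.865×10^6 mm³.
d = 123.1 mm.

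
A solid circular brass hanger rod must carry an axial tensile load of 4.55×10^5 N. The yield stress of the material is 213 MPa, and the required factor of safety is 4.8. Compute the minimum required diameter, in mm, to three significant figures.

d = 114 mm

Allowable stress σ_allow = 213/4.8 = 44.38 MPa.
Required area A = F/σ_allow = 455000/44.38 = 10250 mm².
A = πd²/4 → d = √(4A/π) = 114.3 mm.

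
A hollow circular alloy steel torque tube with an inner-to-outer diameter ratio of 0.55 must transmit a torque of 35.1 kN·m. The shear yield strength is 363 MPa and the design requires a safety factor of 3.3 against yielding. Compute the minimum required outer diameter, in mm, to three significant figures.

τ_allow = 363/3.3 = 110.0 MPa.
For a hollow shaft τ = 16T/[πd_o³(1−k⁴)] with k = 0.55, so 1−k⁴ = 0.9085.
d_o³ = 16T/[π τ_allow (1−k⁴)] = 16×3.5100×10^7/(π×110.0×0.9085) = 1.789×10^6 mm³.
d_o = 121.4 mm.

d_o = 121 mm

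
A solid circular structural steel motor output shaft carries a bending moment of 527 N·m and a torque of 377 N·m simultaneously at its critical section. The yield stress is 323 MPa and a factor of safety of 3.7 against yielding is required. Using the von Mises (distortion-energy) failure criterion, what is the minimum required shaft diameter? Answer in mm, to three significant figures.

d = 41.7 mm

σ_allow = σ_y/n = 323/3.7 = 87.30 MPa.
For a solid shaft σ_b = 32M/(πd³) and τ = 16T/(πd³), so the von Mises stress is σ' = (16/πd³)·√(4M²+3T²).
√(4M²+3T²) = √(4×(527000)² + 3×(377000)²) = 1.240×10^6 N·mm.
d³ = 16×1.240×10^6/(π×87.30) = 72340 mm³.
d = 41.67 mm.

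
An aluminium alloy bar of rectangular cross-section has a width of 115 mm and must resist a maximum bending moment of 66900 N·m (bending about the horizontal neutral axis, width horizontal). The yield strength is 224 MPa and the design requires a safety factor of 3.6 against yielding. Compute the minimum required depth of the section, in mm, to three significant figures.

σ_allow = 224/3.6 = 62.22 MPa.
For a rectangular section σ = 6M/(bh²), so h² = 6M/(b σ_allow) = 6×6.6900×10^7/(115×62.22) = 56100 mm².
h = 236.8 mm.

h = 237 mm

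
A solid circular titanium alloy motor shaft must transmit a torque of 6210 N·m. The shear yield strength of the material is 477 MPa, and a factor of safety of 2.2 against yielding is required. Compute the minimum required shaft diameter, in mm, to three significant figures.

Allowable shear stress τ_allow = 477/2.2 = 216.8 MPa.
For a solid shaft τ = 16T/(πd³), so d³ = 16T/(π τ_allow) = 16×6210000/(π×216.8) = 145900 mm³.
d = (145900)^(1/3) = 52.64 mm.

d = 52.6 mm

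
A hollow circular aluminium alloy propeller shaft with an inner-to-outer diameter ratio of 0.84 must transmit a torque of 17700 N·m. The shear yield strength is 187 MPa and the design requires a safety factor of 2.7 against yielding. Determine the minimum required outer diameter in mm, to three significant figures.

d_o = 137 mm

τ_allow = 187/2.7 = 69.26 MPa.
For a hollow shaft τ = 16T/[πd_o³(1−k⁴)] with k = 0.84, so 1−k⁴ = 0.5021.
d_o³ = 16T/[π τ_allow (1−k⁴)] = 16×1.7700×10^7/(π×69.26×0.5021) = 2.592×10^6 mm³.
d_o = 137.4 mm.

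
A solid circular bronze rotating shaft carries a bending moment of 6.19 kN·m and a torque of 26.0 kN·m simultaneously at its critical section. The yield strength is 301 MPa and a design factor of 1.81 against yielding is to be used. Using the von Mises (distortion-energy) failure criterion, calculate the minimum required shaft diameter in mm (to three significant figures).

d = 113 mm

σ_allow = σ_y/n = 301/1.81 = 166.3 MPa.
For a solid shaft σ_b = 32M/(πd³) and τ = 16T/(πd³), so the von Mises stress is σ' = (16/πd³)·√(4M²+3T²).
√(4M²+3T²) = √(4×(6.190×10^6)² + 3×(2.600×10^7)²) = 4.670×10^7 N·mm.
d³ = 16×4.670×10^7/(π×166.3) = 1.430×10^6 mm³.
d = 112.7 mm.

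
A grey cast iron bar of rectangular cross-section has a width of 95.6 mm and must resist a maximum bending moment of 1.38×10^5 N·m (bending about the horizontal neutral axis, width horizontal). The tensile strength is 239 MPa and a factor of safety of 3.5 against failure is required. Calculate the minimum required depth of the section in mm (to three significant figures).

h = 356 mm

σ_allow = 239/3.5 = 68.29 MPa.
For a rectangular section σ = 6M/(bh²), so h² = 6M/(b σ_allow) = 6×1.3800×10^8/(95.6×68.29) = 126800 mm².
h = 356.1 mm.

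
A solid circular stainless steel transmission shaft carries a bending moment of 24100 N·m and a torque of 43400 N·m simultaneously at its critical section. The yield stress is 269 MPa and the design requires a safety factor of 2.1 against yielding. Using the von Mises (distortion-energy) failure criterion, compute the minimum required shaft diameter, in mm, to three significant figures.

σ_allow = σ_y/n = 269/2.1 = 128.1 MPa.
For a solid shaft σ_b = 32M/(πd³) and τ = 16T/(πd³), so the von Mises stress is σ' = (16/πd³)·√(4M²+3T²).
√(4M²+3T²) = √(4×(2.410×10^7)² + 3×(4.340×10^7)²) = 8.930×10^7 N·mm.
d³ = 16×8.930×10^7/(π×128.1) = 3.550×10^6 mm³.
d = 152.6 mm.

d = 153 mm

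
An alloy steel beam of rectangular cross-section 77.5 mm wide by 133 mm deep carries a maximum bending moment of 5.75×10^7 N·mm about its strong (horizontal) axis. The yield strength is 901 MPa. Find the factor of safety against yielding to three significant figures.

Section modulus S = bh²/6 = 77.5×133²/6 = 228500 mm³.
σ = M/S = 5.7500×10^7/228500 = 251.7 MPa.
n = 901/251.7 = 3.580.

n = 3.58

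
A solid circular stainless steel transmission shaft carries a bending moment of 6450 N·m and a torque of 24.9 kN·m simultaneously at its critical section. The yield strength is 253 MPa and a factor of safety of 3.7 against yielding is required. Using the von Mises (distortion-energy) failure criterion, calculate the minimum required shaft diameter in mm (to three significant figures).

d = 150 mm

σ_allow = σ_y/n = 253/3.7 = 68.38 MPa.
For a solid shaft σ_b = 32M/(πd³) and τ = 16T/(πd³), so the von Mises stress is σ' = (16/πd³)·√(4M²+3T²).
√(4M²+3T²) = √(4×(6.450×10^6)² + 3×(2.490×10^7)²) = 4.502×10^7 N·mm.
d³ = 16×4.502×10^7/(π×68.38) = 3.353×10^6 mm³.
d = 149.7 mm.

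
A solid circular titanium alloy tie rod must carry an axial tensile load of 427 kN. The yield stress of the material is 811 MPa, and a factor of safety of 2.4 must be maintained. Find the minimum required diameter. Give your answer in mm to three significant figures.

Allowable stress σ_allow = 811/2.4 = 337.9 MPa.
Required area A = F/σ_allow = 427000/337.9 = 1264 mm².
A = πd²/4 → d = √(4A/π) = 40.11 mm.

d = 40.1 mm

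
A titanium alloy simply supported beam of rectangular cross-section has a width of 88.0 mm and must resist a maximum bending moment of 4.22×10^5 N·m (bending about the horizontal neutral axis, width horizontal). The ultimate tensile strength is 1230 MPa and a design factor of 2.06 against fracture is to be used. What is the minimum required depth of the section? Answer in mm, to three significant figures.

σ_allow = 1230/2.06 = 597.1 MPa.
For a rectangular section σ = 6M/(bh²), so h² = 6M/(b σ_allow) = 6×4.2200×10^8/(88.0×597.1) = 48190 mm².
h = 219.5 mm.

h = 220 mm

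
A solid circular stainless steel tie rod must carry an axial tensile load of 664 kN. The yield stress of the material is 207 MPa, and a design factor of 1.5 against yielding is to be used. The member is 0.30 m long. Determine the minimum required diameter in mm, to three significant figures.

d = 78.3 mm

Allowable stress σ_allow = 207/1.5 = 138.0 MPa.
Required area A = F/σ_allow = 664000/138.0 = 4812 mm².
A = πd²/4 → d = √(4A/π) = 78.27 mm.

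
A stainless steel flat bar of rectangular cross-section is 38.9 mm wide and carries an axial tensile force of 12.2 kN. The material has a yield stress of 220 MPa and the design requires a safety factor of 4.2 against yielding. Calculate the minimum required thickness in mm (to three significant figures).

σ_allow = 220/4.2 = 52.38 MPa.
Required area A = F/σ_allow = 12200/52.38 = 232.9 mm².
t = A/w = 232.9/38.9 = 5.987 mm.

t = 5.99 mm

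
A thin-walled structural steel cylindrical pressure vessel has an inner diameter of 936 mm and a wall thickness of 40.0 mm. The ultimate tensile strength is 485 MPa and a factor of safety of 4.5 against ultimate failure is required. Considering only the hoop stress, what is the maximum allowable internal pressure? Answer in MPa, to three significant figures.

p_allow = 9.21 MPa

σ_allow = 485/4.5 = 107.8 MPa.
σ_h = pD/(2t) → p_allow = 2σ_allow t/D = 2×107.8×40.0/936 = 9.212 MPa.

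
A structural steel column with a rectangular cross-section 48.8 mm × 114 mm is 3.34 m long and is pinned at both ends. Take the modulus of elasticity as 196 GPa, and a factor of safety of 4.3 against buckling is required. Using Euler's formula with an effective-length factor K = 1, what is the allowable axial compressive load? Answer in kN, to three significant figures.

P_allow = 44.5 kN

Buckling occurs about the weak axis: I_min = h·b³/12 = 114×48.8³/12 = 1.104×10^6 mm⁴ (b = 48.8 mm is the smaller dimension).
Effective length L_e = KL = 1×3.34 m = 3340 mm.
Euler critical load P_cr = π²EI/L_e² = π²×196000×1.104×10^6/3340² = 191400 N.
P_allow = P_cr/n = 191400/4.3 = 44520 N.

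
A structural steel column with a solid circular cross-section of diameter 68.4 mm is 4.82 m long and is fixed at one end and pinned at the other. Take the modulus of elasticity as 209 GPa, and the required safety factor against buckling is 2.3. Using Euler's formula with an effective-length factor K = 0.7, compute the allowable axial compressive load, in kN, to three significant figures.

I = πd⁴/64 = π×68.4⁴/64 = 1.074×10^6 mm⁴.
Effective length L_e = KL = 0.7×4.82 m = 3374 mm.
Euler critical load P_cr = π²EI/L_e² = π²×209000×1.074×10^6/3374² = 194700 N.
P_allow = P_cr/n = 194700/2.3 = 84650 N.

P_allow = 84.6 kN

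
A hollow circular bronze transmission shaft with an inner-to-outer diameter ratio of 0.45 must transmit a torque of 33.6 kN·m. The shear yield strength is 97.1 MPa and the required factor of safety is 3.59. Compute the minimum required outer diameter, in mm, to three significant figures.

d_o = 188 mm

τ_allow = 97.1/3.59 = 27.05 MPa.
For a hollow shaft τ = 16T/[πd_o³(1−k⁴)] with k = 0.45, so 1−k⁴ = 0.9590.
d_o³ = 16T/[π τ_allow (1−k⁴)] = 16×3.3600×10^7/(π×27.05×0.9590) = 6.597×10^6 mm³.
d_o = 187.6 mm.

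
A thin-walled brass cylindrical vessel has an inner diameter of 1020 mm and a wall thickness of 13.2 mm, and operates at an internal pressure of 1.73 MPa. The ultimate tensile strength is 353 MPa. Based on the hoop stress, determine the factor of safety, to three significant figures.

n = 5.28

σ_h = pD/(2t) = 1.73×1020/(2×13.2) = 66.84 MPa.
n = 353/66.84 = 5.281.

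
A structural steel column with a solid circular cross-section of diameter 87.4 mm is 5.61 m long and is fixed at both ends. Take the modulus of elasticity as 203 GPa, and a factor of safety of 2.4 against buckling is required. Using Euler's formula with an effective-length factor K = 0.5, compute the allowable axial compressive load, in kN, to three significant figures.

P_allow = 304 kN

I = πd⁴/64 = π×87.4⁴/64 = 2.864×10^6 mm⁴.
Effective length L_e = KL = 0.5×5.61 m = 2805 mm.
Euler critical load P_cr = π²EI/L_e² = π²×203000×2.864×10^6/2805² = 729400 N.
P_allow = P_cr/n = 729400/2.4 = 303900 N.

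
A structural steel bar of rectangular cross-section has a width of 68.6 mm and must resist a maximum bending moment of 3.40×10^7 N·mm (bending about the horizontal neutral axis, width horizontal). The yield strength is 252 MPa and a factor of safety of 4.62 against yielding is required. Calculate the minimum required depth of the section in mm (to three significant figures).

h = 233 mm

σ_allow = 252/4.62 = 54.55 MPa.
For a rectangular section σ = 6M/(bh²), so h² = 6M/(b σ_allow) = 6×3.4000×10^7/(68.6×54.55) = 54520 mm².
h = 233.5 mm.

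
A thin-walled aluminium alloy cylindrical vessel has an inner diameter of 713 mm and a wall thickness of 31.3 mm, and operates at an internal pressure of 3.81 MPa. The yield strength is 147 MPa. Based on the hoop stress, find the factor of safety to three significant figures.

σ_h = pD/(2t) = 3.81×713/(2×31.3) = 43.40 MPa.
n = 147/43.40 = 3.387.

n = 3.39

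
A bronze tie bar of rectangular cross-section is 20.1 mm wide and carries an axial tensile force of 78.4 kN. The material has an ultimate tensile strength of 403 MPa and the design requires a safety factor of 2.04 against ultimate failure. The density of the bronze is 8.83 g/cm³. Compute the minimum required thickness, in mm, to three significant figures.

t = 19.7 mm

σ_allow = 403/2.04 = 197.5 MPa.
Required area A = F/σ_allow = 78400/197.5 = 396.9 mm².
t = A/w = 396.9/20.1 = 19.74 mm.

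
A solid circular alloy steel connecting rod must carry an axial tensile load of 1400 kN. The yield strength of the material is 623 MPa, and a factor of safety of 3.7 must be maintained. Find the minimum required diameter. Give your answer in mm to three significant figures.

d = 103 mm

Allowable stress σ_allow = 623/3.7 = 168.4 MPa.
Required area A = F/σ_allow = 1400000/168.4 = 8315 mm².
A = πd²/4 → d = √(4A/π) = 102.9 mm.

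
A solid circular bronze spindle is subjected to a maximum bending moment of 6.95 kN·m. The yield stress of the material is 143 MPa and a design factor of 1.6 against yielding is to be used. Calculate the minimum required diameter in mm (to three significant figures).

d = 92.5 mm

σ_allow = 143/1.6 = 89.38 MPa.
For a solid circular section σ = 32M/(πd³), so d³ = 32M/(π σ_allow) = 32×6950000/(π×89.38) = 792100 mm³.
d = 92.52 mm.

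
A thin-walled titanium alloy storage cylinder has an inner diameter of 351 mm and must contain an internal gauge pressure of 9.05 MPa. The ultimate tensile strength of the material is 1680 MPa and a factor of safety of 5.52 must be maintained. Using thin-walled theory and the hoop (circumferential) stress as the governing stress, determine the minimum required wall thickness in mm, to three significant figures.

σ_allow = 1680/5.52 = 304.3 MPa.
Hoop stress σ_h = pD/(2t), so t = pD/(2σ_allow) = 9.05×351/(2×304.3) = 5.219 mm.

t = 5.22 mm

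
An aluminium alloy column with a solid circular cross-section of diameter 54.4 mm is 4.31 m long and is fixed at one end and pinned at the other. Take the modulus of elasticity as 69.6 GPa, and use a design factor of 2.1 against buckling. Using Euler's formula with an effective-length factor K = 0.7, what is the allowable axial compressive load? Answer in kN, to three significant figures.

P_allow = 15.4 kN

I = πd⁴/64 = π×54.4⁴/64 = 429900 mm⁴.
Effective length L_e = KL = 0.7×4.31 m = 3017 mm.
Euler critical load P_cr = π²EI/L_e² = π²×69600×429900/3017² = 32440 N.
P_allow = P_cr/n = 32440/2.1 = 15450 N.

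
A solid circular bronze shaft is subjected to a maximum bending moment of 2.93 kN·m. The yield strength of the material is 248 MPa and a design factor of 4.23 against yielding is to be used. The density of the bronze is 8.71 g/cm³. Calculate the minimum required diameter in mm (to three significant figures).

σ_allow = 248/4.23 = 58.63 MPa.
For a solid circular section σ = 32M/(πd³), so d³ = 32M/(π σ_allow) = 32×2930000/(π×58.63) = 509000 mm³.
d = 79.85 mm.

d = 79.8 mm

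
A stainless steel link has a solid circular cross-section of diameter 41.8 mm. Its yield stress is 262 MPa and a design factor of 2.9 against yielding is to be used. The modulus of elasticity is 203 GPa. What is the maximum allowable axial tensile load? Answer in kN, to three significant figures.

F_allow = 124 kN

σ_allow = 262/2.9 = 90.34 MPa.
A = πd²/4 = π×41.8²/4 = 1372 mm².
F_allow = σ_allow × A = 90.34×1372 = 124000 N.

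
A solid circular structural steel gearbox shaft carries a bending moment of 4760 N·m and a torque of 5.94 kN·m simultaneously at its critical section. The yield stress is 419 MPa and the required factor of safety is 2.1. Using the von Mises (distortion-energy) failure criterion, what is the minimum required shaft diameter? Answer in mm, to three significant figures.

d = 71.0 mm

σ_allow = σ_y/n = 419/2.1 = 199.5 MPa.
For a solid shaft σ_b = 32M/(πd³) and τ = 16T/(πd³), so the von Mises stress is σ' = (16/πd³)·√(4M²+3T²).
√(4M²+3T²) = √(4×(4.760×10^6)² + 3×(5.940×10^6)²) = 1.402×10^7 N·mm.
d³ = 16×1.402×10^7/(π×199.5) = 357800 mm³.
d = 70.99 mm.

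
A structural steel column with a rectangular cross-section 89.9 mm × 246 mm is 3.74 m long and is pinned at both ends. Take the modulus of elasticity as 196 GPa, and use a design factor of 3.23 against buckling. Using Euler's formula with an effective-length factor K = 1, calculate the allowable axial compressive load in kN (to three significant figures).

P_allow = 638 kN

Buckling occurs about the weak axis: I_min = h·b³/12 = 246×89.9³/12 = 1.489×10^7 mm⁴ (b = 89.9 mm is the smaller dimension).
Effective length L_e = KL = 1×3.74 m = 3740 mm.
Euler critical load P_cr = π²EI/L_e² = π²×196000×1.489×10^7/3740² = 2.060×10^6 N.
P_allow = P_cr/n = 2.060×10^6/3.23 = 637700 N.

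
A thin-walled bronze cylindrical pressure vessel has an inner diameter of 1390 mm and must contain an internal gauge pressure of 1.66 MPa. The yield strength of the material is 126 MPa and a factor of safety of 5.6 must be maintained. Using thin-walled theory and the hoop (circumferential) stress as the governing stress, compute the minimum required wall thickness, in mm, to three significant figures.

σ_allow = 126/5.6 = 22.50 MPa.
Hoop stress σ_h = pD/(2t), so t = pD/(2σ_allow) = 1.66×1390/(2×22.50) = 51.28 mm.

t = 51.3 mm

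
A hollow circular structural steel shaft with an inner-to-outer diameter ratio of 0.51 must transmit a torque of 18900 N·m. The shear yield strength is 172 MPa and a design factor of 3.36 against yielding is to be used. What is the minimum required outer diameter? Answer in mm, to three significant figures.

τ_allow = 172/3.36 = 51.19 MPa.
For a hollow shaft τ = 16T/[πd_o³(1−k⁴)] with k = 0.51, so 1−k⁴ = 0.9323.
d_o³ = 16T/[π τ_allow (1−k⁴)] = 16×1.8900×10^7/(π×51.19×0.9323) = 2.017×10^6 mm³.
d_o = 126.3 mm.

d_o = 126 mm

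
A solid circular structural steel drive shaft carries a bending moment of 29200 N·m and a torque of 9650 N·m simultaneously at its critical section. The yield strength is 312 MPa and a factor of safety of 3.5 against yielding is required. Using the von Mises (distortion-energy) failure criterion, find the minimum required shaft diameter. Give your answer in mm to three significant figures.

σ_allow = σ_y/n = 312/3.5 = 89.14 MPa.
For a solid shaft σ_b = 32M/(πd³) and τ = 16T/(πd³), so the von Mises stress is σ' = (16/πd³)·√(4M²+3T²).
√(4M²+3T²) = √(4×(2.920×10^7)² + 3×(9.650×10^6)²) = 6.074×10^7 N·mm.
d³ = 16×6.074×10^7/(π×89.14) = 3.471×10^6 mm³.
d = 151.4 mm.

d = 151 mm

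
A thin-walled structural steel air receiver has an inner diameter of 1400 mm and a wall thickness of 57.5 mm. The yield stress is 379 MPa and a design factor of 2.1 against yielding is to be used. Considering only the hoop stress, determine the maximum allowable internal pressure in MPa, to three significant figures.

σ_allow = 379/2.1 = 180.5 MPa.
σ_h = pD/(2t) → p_allow = 2σ_allow t/D = 2×180.5×57.5/1400 = 14.82 MPa.

p_allow = 14.8 MPa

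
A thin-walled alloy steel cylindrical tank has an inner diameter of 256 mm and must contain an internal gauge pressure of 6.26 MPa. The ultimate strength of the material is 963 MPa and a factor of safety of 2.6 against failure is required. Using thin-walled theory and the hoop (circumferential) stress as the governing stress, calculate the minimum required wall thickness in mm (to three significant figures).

t = 2.16 mm

σ_allow = 963/2.6 = 370.4 MPa.
Hoop stress σ_h = pD/(2t), so t = pD/(2σ_allow) = 6.26×256/(2×370.4) = 2.163 mm.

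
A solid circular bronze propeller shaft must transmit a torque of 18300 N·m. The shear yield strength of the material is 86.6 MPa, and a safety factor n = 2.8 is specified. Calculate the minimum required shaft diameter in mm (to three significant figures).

d = 144 mm

Allowable shear stress τ_allow = 86.6/2.8 = 30.93 MPa.
For a solid shaft τ = 16T/(πd³), so d³ = 16T/(π τ_allow) = 16×1.8300×10^7/(π×30.93) = 3.013×10^6 mm³.
d = (3.013×10^6)^(1/3) = 144.4 mm.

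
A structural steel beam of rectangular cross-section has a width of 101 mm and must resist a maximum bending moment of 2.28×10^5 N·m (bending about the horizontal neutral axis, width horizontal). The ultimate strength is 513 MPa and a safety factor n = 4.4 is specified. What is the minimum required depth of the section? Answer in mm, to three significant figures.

σ_allow = 513/4.4 = 116.6 MPa.
For a rectangular section σ = 6M/(bh²), so h² = 6M/(b σ_allow) = 6×2.2800×10^8/(101×116.6) = 116200 mm².
h = 340.8 mm.

h = 341 mm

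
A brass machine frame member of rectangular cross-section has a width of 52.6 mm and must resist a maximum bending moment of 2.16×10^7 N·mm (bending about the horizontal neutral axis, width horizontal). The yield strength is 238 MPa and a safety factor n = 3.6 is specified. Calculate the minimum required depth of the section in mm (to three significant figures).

σ_allow = 238/3.6 = 66.11 MPa.
For a rectangular section σ = 6M/(bh²), so h² = 6M/(b σ_allow) = 6×2.1600×10^7/(52.6×66.11) = 37270 mm².
h = 193.1 mm.

h = 193 mm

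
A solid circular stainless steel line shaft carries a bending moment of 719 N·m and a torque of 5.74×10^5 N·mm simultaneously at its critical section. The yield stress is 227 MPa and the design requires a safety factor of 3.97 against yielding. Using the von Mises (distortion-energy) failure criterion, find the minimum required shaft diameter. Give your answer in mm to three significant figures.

σ_allow = σ_y/n = 227/3.97 = 57.18 MPa.
For a solid shaft σ_b = 32M/(πd³) and τ = 16T/(πd³), so the von Mises stress is σ' = (16/πd³)·√(4M²+3T²).
√(4M²+3T²) = √(4×(719000)² + 3×(574000)²) = 1.748×10^6 N·mm.
d³ = 16×1.748×10^6/(π×57.18) = 155700 mm³.
d = 53.80 mm.

d = 53.8 mm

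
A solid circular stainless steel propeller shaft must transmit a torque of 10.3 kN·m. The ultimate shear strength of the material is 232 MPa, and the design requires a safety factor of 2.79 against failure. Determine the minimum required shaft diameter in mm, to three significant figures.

d = 85.8 mm

Allowable shear stress τ_allow = 232/2.79 = 83.15 MPa.
For a solid shaft τ = 16T/(πd³), so d³ = 16T/(π τ_allow) = 16×1.0300×10^7/(π×83.15) = 630800 mm³.
d = (630800)^(1/3) = 85.76 mm.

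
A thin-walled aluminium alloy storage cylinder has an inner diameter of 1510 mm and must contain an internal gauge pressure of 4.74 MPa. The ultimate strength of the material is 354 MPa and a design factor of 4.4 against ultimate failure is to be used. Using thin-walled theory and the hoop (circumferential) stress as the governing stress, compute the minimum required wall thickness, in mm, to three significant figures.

t = 44.5 mm

σ_allow = 354/4.4 = 80.45 MPa.
Hoop stress σ_h = pD/(2t), so t = pD/(2σ_allow) = 4.74×1510/(2×80.45) = 44.48 mm.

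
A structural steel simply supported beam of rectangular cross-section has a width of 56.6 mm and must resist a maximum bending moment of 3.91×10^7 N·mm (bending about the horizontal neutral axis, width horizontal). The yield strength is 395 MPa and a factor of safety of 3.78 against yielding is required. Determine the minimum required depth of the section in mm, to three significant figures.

σ_allow = 395/3.78 = 104.5 MPa.
For a rectangular section σ = 6M/(bh²), so h² = 6M/(b σ_allow) = 6×3.9100×10^7/(56.6×104.5) = 39660 mm².
h = 199.2 mm.

h = 199 mm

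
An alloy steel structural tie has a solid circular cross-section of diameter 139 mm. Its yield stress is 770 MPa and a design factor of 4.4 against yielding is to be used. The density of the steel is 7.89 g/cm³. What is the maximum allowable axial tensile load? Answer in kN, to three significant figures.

σ_allow = 770/4.4 = 175.0 MPa.
A = πd²/4 = π×139²/4 = 15170 mm².
F_allow = σ_allow × A = 175.0×15170 = 2.656×10^6 N.

F_allow = 2660 kN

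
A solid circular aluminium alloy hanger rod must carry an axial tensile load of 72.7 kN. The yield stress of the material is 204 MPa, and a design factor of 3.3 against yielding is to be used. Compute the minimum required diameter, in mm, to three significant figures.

Allowable stress σ_allow = 204/3.3 = 61.82 MPa.
Required area A = F/σ_allow = 72700/61.82 = 1176 mm².
A = πd²/4 → d = √(4A/π) = 38.70 mm.

d = 38.7 mm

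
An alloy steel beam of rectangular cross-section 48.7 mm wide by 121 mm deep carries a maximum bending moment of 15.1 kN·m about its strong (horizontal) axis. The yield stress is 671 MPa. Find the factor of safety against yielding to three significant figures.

Section modulus S = bh²/6 = 48.7×121²/6 = 118800 mm³.
σ = M/S = 1.5100×10^7/118800 = 127.1 MPa.
n = 671/127.1 = 5.281.

n = 5.28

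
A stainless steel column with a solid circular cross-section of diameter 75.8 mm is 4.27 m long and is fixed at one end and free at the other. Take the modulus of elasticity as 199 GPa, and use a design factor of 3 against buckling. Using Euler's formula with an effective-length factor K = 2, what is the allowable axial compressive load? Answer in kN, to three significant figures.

I = πd⁴/64 = π×75.8⁴/64 = 1.620×10^6 mm⁴.
Effective length L_e = KL = 2×4.27 m = 8540 mm.
Euler critical load P_cr = π²EI/L_e² = π²×199000×1.620×10^6/8540² = 43640 N.
P_allow = P_cr/n = 43640/3 = 14550 N.

P_allow = 14.5 kN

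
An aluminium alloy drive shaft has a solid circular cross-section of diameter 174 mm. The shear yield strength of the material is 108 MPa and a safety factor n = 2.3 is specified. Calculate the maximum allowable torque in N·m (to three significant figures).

T_allow = 48600 N·m

τ_allow = 108/2.3 = 46.96 MPa.
For a solid shaft T_allow = τ_allow·πd³/16; πd³/16 = π×174³/16 = 1.034×10^6 mm³.
T_allow = 46.96×1.034×10^6 = 4.857×10^7 N·mm = 48570 N·m.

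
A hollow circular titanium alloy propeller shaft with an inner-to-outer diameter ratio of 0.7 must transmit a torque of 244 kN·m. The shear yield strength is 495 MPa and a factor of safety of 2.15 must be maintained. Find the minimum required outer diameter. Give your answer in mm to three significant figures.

d_o = 192 mm

τ_allow = 495/2.15 = 230.2 MPa.
For a hollow shaft τ = 16T/[πd_o³(1−k⁴)] with k = 0.7, so 1−k⁴ = 0.7599.
d_o³ = 16T/[π τ_allow (1−k⁴)] = 16×2.4400×10^8/(π×230.2×0.7599) = 7.103×10^6 mm³.
d_o = 192.2 mm.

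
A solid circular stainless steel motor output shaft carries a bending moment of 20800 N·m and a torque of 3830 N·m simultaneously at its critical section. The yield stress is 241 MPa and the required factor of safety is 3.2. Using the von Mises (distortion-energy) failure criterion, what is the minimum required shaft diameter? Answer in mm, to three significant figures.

d = 142 mm

σ_allow = σ_y/n = 241/3.2 = 75.31 MPa.
For a solid shaft σ_b = 32M/(πd³) and τ = 16T/(πd³), so the von Mises stress is σ' = (16/πd³)·√(4M²+3T²).
√(4M²+3T²) = √(4×(2.080×10^7)² + 3×(3.830×10^6)²) = 4.213×10^7 N·mm.
d³ = 16×4.213×10^7/(π×75.31) = 2.849×10^6 mm³.
d = 141.8 mm.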